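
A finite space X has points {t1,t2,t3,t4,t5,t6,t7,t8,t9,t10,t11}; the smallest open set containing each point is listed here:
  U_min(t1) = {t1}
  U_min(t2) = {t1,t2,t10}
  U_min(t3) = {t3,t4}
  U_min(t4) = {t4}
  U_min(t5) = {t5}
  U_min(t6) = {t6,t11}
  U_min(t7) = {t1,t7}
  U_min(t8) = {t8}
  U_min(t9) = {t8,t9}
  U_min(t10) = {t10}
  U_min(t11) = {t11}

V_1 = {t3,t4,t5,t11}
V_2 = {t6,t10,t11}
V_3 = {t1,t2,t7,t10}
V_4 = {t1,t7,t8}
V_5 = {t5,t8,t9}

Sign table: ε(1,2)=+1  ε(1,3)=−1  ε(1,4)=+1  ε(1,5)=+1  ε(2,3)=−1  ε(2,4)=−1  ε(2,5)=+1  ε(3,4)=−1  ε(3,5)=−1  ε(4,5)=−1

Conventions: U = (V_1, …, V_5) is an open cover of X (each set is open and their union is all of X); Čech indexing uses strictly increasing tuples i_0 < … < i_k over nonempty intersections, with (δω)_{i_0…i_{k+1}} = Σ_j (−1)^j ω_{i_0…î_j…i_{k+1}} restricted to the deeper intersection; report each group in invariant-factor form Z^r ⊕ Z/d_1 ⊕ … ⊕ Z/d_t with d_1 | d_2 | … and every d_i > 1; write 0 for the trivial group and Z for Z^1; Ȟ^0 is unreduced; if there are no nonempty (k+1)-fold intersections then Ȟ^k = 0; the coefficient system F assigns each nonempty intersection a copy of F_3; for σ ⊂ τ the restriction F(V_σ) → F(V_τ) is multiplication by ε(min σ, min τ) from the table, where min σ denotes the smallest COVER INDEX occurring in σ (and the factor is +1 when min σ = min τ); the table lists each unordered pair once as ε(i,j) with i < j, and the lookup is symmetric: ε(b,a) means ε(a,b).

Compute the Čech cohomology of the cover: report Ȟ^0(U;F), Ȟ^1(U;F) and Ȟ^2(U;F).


Ȟ^0 = 0, Ȟ^1 = 0 and Ȟ^2 = 0

nonempty intersections:
  V12={t11} V15={t5} V23={t10} V34={t1,t7} V45={t8}
C dims 5,5; δ0: rk_F3 5
Ȟ^0: (5−5)−0=0 ⇒ 0
Ȟ^1: (5−0)−5=0 ⇒ 0
Ȟ^2: (0−0)−0=0 ⇒ 0


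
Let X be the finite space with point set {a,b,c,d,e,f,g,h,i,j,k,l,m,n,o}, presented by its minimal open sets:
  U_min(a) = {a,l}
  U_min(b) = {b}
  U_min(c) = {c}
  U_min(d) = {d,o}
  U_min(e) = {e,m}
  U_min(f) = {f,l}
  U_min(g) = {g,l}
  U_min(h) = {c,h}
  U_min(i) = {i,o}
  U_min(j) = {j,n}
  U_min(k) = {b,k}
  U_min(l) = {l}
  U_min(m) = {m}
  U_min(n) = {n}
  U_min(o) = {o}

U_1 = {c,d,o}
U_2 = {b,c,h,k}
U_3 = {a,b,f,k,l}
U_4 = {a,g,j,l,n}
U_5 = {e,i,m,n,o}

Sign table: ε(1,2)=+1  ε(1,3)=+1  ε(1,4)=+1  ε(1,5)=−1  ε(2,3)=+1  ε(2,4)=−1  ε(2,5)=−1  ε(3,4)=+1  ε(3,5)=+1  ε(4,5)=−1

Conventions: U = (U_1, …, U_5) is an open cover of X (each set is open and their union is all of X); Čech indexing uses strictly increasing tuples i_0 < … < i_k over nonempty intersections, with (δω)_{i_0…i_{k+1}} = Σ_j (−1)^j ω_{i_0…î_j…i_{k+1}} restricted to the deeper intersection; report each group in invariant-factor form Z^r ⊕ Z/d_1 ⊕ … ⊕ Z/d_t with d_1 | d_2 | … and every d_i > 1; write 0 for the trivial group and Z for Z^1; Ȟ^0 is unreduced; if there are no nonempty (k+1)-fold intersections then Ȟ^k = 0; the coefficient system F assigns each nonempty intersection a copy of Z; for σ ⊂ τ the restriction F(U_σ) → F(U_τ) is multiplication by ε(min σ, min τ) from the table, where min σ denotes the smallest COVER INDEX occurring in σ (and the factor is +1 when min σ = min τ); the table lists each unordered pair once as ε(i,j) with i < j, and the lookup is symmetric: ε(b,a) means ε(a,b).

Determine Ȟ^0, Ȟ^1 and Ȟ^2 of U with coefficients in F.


intersection data:
  U12={c} U15={o} U23={b,k} U34={a,l} U45={n}
C dims 5,5; δ0: rk 4, SNF 1^4
Ȟ^0 = (5 − 4) − 0 = 1, so Ȟ^0 ≅ Z
Ȟ^1 = (5 − 0) − 4 = 1, so Ȟ^1 ≅ Z
Ȟ^2 = (0 − 0) − 0 = 0, so Ȟ^2 ≅ 0

Ȟ^0 = Z, Ȟ^1 = Z, Ȟ^2 = 0


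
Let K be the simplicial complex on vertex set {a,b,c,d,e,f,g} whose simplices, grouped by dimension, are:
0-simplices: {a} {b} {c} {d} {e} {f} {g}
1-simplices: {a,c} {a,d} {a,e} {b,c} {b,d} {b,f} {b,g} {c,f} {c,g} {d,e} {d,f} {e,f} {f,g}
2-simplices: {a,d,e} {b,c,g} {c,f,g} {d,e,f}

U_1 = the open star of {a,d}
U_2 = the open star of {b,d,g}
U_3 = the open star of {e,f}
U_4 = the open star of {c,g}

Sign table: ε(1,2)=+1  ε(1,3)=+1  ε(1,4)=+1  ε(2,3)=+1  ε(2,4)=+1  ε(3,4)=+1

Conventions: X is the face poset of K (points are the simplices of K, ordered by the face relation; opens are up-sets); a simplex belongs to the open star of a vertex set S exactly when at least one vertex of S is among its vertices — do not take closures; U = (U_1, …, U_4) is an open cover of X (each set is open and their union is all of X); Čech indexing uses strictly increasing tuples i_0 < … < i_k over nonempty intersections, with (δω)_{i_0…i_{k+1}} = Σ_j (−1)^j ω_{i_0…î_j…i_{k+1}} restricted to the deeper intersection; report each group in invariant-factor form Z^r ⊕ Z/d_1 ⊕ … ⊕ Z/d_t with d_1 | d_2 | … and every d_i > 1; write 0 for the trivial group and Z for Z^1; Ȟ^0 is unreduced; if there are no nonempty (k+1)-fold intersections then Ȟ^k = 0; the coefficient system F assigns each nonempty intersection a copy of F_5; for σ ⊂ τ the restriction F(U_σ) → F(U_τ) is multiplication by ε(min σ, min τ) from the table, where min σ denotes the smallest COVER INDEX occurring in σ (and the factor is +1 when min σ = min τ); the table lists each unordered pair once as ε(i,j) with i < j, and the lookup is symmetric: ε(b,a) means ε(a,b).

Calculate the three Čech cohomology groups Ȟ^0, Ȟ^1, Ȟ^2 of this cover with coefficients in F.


nonempty intersections:
  U1={{a},{d},{a,c},{a,d},{a,e},{b,d},{d,e},{d,f},{a,d,e},{d,e,f}} U2={{b},{d},{g},{a,d},{b,c},{b,d},{b,f},{b,g},{c,g},{d,e},{d,f},{f,g},{a,d,e},{b,c,g},{c,f,g},{d,e,f}} U3={{e},{f},{a,e},{b,f},{c,f},{d,e},{d,f},{e,f},{f,g},{a,d,e},{c,f,g},{d,e,f}} U4={{c},{g},{a,c},{b,c},{b,g},{c,f},{c,g},{f,g},{b,c,g},{c,f,g}}
  U12={{d},{a,d},{b,d},{d,e},{d,f},{a,d,e},{d,e,f}} U13={{a,e},{d,e},{d,f},{a,d,e},{d,e,f}} U14={{a,c}} U23={{b,f},{d,e},{d,f},{f,g},{a,d,e},{c,f,g},{d,e,f}} U24={{g},{b,c},{b,g},{c,g},{f,g},{b,c,g},{c,f,g}} U34={{c,f},{f,g},{c,f,g}}
  U123={{d,e},{d,f},{a,d,e},{d,e,f}} U234={{f,g},{c,f,g}}
C dims 4,6,2; δ0: rk_F5 3; δ1: rk_F5 2
Ȟ^0: (4−3)−0=1 ⇒ Z/5
Ȟ^1: (6−2)−3=1 ⇒ Z/5
Ȟ^2: (2−0)−2=0 ⇒ 0

Ȟ^0 ≅ Z/5, Ȟ^1 ≅ Z/5, Ȟ^2 ≅ 0


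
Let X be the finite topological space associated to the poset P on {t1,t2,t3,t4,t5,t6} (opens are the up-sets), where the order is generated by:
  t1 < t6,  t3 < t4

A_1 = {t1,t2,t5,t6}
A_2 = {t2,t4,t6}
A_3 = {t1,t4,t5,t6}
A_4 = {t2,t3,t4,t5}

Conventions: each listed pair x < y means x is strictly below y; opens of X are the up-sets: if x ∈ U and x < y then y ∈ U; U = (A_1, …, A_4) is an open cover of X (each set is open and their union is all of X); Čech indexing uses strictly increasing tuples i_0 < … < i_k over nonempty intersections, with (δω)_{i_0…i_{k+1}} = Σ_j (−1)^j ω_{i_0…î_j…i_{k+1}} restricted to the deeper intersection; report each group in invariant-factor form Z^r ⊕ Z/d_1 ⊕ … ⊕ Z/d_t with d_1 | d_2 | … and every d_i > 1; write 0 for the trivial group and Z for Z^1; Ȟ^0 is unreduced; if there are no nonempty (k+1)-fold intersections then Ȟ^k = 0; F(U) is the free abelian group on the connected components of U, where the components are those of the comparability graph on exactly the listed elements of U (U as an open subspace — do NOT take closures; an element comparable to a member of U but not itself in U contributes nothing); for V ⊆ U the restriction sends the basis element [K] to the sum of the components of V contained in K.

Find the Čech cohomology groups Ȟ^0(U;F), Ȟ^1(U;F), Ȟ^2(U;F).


nonempty overlaps:
  A12={t2,t6} A13={t1,t5,t6} A14={t2,t5} A23={t4,t6} A24={t2,t4} A34={t4,t5}
  A123={t6} A124={t2} A134={t5} A234={t4}
components per intersection:
  A1: {t1,t6} {t2} {t5}
  A2: {t2} {t4} {t6}
  A3: {t1,t6} {t4} {t5}
  A4: {t2} {t3,t4} {t5}
  A12: {t2} {t6}
  A13: {t1,t6} {t5}
  A14: {t2} {t5}
  A23: {t4} {t6}
  A24: {t2} {t4}
  A34: {t4} {t5}
  A123: {t6}
  A124: {t2}
  A134: {t5}
  A234: {t4}
C dims 12,12,4; δ0: rk 8, SNF 1^8; δ1: rk 4, SNF 1^4
degree 0: 12−8−0 = 4 → Ȟ^0 ≅ Z^4
degree 1: 12−4−8 = 0 → Ȟ^1 ≅ 0
degree 2: 4−0−4 = 0 → Ȟ^2 ≅ 0

Ȟ^0 = Z^4, Ȟ^1 = 0 and Ȟ^2 = 0


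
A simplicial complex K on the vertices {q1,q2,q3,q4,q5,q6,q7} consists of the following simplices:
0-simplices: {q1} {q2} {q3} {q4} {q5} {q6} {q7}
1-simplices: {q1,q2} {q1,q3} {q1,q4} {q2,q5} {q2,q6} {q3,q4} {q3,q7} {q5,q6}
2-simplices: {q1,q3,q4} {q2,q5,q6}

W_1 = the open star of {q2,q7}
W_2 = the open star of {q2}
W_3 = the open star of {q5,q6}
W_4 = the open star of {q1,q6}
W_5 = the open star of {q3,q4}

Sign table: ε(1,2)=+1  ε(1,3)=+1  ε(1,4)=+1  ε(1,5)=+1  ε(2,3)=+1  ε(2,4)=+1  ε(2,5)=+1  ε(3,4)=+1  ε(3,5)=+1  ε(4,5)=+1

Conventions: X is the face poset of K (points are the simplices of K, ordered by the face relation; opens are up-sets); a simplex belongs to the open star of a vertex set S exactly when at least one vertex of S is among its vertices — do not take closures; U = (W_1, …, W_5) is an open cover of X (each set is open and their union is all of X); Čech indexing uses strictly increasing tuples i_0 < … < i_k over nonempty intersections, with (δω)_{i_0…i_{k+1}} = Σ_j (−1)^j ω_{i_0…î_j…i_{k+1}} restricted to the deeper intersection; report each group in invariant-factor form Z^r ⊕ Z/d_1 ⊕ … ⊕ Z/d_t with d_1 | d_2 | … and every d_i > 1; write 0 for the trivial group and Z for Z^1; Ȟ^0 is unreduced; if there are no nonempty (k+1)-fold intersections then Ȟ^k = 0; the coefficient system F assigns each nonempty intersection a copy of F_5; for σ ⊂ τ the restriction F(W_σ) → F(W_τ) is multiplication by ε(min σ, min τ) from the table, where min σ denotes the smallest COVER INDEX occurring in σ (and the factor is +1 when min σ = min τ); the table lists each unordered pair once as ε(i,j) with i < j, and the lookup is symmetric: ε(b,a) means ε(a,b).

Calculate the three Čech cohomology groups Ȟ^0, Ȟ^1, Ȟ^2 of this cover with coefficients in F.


Ȟ^0 ≅ Z/5, Ȟ^1 ≅ Z/5 and Ȟ^2 ≅ 0

nerve of the cover:
  W1={{q2},{q7},{q1,q2},{q2,q5},{q2,q6},{q3,q7},{q2,q5,q6}} W2={{q2},{q1,q2},{q2,q5},{q2,q6},{q2,q5,q6}} W3={{q5},{q6},{q2,q5},{q2,q6},{q5,q6},{q2,q5,q6}} W4={{q1},{q6},{q1,q2},{q1,q3},{q1,q4},{q2,q6},{q5,q6},{q1,q3,q4},{q2,q5,q6}} W5={{q3},{q4},{q1,q3},{q1,q4},{q3,q4},{q3,q7},{q1,q3,q4}}
  W12={{q2},{q1,q2},{q2,q5},{q2,q6},{q2,q5,q6}} W13={{q2,q5},{q2,q6},{q2,q5,q6}} W14={{q1,q2},{q2,q6},{q2,q5,q6}} W15={{q3,q7}} W23={{q2,q5},{q2,q6},{q2,q5,q6}} W24={{q1,q2},{q2,q6},{q2,q5,q6}} W34={{q6},{q2,q6},{q5,q6},{q2,q5,q6}} W45={{q1,q3},{q1,q4},{q1,q3,q4}}
  W123={{q2,q5},{q2,q6},{q2,q5,q6}} W124={{q1,q2},{q2,q6},{q2,q5,q6}} W134={{q2,q6},{q2,q5,q6}} W234={{q2,q6},{q2,q5,q6}}
  W1234={{q2,q6},{q2,q5,q6}}
C dims 5,8,4,1; δ0: rk_F5 4; δ1: rk_F5 3; δ2: rk_F5 1
Ȟ^0 = (5 − 4) − 0 = 1, so Ȟ^0 ≅ Z/5
Ȟ^1 = (8 − 3) − 4 = 1, so Ȟ^1 ≅ Z/5
Ȟ^2 = (4 − 1) − 3 = 0, so Ȟ^2 ≅ 0


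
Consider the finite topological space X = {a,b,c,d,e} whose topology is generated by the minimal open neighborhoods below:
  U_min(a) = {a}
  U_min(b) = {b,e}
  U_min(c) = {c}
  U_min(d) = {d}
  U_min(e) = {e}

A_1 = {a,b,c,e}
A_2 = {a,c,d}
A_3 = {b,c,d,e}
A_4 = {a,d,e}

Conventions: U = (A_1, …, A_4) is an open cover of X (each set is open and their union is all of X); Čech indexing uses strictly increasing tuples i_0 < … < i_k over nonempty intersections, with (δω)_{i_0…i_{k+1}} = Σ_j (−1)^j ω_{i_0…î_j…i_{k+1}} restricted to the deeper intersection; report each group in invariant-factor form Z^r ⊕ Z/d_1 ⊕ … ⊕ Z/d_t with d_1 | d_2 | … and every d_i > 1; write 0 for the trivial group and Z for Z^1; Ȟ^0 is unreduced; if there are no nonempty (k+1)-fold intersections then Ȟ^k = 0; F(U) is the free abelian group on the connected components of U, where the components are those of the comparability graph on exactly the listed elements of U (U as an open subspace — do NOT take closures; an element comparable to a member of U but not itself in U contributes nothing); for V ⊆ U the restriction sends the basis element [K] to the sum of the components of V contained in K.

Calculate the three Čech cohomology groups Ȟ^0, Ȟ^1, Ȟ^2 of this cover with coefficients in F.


Ȟ^0 ≅ Z^4; Ȟ^1 ≅ 0; Ȟ^2 ≅ 0

nonempty overlaps:
  A12={a,c} A13={b,c,e} A14={a,e} A23={c,d} A24={a,d} A34={d,e}
  A123={c} A124={a} A134={e} A234={d}
components per intersection:
  A1: {a} {b,e} {c}
  A2: {a} {c} {d}
  A3: {b,e} {c} {d}
  A4: {a} {d} {e}
  A12: {a} {c}
  A13: {b,e} {c}
  A14: {a} {e}
  A23: {c} {d}
  A24: {a} {d}
  A34: {d} {e}
  A123: {c}
  A124: {a}
  A134: {e}
  A234: {d}
C dims 12,12,4; δ0: rk 8, SNF 1^8; δ1: rk 4, SNF 1^4
degree 0: 12−8−0 = 4 → Ȟ^0 ≅ Z^4
degree 1: 12−4−8 = 0 → Ȟ^1 ≅ 0
degree 2: 4−0−4 = 0 → Ȟ^2 ≅ 0


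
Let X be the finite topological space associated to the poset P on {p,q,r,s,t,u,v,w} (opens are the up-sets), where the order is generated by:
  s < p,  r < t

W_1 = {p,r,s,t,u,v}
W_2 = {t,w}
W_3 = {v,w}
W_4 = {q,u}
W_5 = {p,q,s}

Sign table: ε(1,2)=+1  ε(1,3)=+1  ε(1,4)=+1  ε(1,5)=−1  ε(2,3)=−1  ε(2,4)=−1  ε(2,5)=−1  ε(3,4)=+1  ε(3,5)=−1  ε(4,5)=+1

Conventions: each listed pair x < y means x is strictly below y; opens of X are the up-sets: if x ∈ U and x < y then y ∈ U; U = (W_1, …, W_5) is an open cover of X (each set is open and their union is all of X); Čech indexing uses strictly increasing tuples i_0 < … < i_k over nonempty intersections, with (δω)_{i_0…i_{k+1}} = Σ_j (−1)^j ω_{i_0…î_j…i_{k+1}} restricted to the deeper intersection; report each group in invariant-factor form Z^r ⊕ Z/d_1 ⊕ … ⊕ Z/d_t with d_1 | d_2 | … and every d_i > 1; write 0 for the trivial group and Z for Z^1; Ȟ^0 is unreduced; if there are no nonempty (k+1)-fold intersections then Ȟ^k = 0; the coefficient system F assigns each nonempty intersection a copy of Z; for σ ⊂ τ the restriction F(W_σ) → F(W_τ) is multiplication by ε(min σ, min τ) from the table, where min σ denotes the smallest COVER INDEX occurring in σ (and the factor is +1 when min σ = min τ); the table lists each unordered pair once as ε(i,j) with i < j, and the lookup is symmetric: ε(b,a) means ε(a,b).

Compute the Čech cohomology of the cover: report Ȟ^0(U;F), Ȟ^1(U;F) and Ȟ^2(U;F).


nerve of the cover:
  W12={t} W13={v} W14={u} W15={p,s} W23={w} W45={q}
C dims 5,6; δ0: rk 5, SNF 1^4·2
Ȟ^0 = (5 − 5) − 0 = 0, so Ȟ^0 ≅ 0
Ȟ^1 = (6 − 0) − 5 = 1 plus torsion [2], so Ȟ^1 ≅ Z ⊕ Z/2
Ȟ^2 = (0 − 0) − 0 = 0, so Ȟ^2 ≅ 0

Ȟ^0(U;F) ≅ 0, Ȟ^1(U;F) ≅ Z ⊕ Z/2, Ȟ^2(U;F) ≅ 0


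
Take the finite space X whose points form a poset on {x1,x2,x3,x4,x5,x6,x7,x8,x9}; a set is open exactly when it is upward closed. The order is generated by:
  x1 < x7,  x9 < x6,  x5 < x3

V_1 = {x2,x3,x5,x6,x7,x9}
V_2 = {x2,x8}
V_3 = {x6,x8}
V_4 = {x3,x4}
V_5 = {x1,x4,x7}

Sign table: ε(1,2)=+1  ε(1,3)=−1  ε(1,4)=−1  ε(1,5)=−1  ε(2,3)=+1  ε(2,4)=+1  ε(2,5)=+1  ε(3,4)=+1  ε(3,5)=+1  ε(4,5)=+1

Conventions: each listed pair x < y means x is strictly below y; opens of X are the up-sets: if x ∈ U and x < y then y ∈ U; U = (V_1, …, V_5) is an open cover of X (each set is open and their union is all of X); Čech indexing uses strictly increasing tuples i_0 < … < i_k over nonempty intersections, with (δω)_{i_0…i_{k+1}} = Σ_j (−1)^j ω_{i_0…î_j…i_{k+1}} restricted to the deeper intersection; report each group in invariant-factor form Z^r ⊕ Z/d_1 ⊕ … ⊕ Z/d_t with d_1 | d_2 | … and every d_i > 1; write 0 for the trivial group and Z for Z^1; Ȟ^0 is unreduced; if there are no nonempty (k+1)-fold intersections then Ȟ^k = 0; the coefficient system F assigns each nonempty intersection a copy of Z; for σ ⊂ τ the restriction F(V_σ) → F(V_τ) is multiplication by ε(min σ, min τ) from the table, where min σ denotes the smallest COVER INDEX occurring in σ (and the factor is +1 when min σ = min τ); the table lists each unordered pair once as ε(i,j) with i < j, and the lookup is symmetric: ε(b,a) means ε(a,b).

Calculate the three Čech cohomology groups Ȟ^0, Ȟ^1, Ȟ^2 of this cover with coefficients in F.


Ȟ^0 ≅ 0, Ȟ^1 ≅ Z ⊕ Z/2, Ȟ^2 ≅ 0

nonempty intersections:
  V12={x2} V13={x6} V14={x3} V15={x7} V23={x8} V45={x4}
C dims 5,6; δ0: rk 5, SNF 1^4·2
Ȟ^0: (5−5)−0=0 ⇒ 0
Ȟ^1: (6−0)−5=1 plus torsion [2] ⇒ Z ⊕ Z/2
Ȟ^2: (0−0)−0=0 ⇒ 0


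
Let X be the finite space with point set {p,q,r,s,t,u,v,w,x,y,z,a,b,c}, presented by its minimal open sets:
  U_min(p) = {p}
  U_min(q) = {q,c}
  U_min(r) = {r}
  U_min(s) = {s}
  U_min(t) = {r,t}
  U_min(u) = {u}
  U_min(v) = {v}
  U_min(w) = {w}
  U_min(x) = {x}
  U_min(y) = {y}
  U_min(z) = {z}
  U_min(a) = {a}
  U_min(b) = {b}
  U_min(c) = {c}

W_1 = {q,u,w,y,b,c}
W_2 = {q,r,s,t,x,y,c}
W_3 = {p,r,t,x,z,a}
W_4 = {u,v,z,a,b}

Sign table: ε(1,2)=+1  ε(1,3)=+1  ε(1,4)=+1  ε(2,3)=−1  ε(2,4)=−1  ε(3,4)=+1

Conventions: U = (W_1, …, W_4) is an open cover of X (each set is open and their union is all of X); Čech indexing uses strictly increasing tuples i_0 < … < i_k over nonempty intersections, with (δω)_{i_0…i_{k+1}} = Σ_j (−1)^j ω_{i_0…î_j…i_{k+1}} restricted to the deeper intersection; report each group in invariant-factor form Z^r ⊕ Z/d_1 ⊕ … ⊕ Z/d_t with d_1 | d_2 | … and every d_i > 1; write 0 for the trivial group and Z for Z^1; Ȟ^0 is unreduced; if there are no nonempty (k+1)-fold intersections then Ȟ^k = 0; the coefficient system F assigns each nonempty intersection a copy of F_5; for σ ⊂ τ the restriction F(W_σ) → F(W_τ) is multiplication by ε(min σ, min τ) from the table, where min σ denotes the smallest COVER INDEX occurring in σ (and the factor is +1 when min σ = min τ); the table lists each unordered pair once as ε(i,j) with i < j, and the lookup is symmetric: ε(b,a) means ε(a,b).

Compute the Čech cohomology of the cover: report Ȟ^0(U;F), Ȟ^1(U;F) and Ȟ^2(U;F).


nonempty intersections:
  W12={q,y,c} W14={u,b} W23={r,t,x} W34={z,a}
C dims 4,4; δ0: rk_F5 4
Ȟ^0: (4−4)−0=0 ⇒ 0
Ȟ^1: (4−0)−4=0 ⇒ 0
Ȟ^2: (0−0)−0=0 ⇒ 0

Ȟ^0(U;F) ≅ 0, Ȟ^1(U;F) ≅ 0, Ȟ^2(U;F) ≅ 0


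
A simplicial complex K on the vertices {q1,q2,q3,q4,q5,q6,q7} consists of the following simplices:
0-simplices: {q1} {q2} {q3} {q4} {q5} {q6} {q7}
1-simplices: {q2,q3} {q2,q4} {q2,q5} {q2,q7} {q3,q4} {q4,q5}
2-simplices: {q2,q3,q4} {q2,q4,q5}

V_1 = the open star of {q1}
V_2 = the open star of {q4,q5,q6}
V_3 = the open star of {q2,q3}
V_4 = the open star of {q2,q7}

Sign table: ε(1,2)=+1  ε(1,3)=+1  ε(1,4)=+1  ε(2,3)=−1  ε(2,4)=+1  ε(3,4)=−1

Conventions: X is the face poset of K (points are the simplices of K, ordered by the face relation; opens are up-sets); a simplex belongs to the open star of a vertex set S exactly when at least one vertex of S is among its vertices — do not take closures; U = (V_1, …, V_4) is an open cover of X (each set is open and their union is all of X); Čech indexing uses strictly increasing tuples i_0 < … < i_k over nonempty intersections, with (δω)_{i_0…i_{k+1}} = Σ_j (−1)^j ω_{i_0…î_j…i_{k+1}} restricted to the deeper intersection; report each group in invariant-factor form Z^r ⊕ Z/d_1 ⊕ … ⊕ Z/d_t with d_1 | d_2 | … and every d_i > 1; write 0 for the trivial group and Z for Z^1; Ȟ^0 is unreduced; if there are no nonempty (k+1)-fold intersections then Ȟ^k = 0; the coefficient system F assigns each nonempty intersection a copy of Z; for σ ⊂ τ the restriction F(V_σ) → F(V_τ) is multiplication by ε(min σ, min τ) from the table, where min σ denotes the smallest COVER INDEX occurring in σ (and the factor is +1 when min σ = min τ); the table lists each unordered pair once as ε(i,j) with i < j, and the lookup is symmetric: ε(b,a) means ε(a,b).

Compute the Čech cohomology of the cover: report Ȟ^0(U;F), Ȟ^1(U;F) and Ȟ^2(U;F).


Ȟ^0 ≅ Z^2; Ȟ^1 ≅ 0; Ȟ^2 ≅ 0

nonempty overlaps:
  V1={{q1}} V2={{q4},{q5},{q6},{q2,q4},{q2,q5},{q3,q4},{q4,q5},{q2,q3,q4},{q2,q4,q5}} V3={{q2},{q3},{q2,q3},{q2,q4},{q2,q5},{q2,q7},{q3,q4},{q2,q3,q4},{q2,q4,q5}} V4={{q2},{q7},{q2,q3},{q2,q4},{q2,q5},{q2,q7},{q2,q3,q4},{q2,q4,q5}}
  V23={{q2,q4},{q2,q5},{q3,q4},{q2,q3,q4},{q2,q4,q5}} V24={{q2,q4},{q2,q5},{q2,q3,q4},{q2,q4,q5}} V34={{q2},{q2,q3},{q2,q4},{q2,q5},{q2,q7},{q2,q3,q4},{q2,q4,q5}}
  V234={{q2,q4},{q2,q5},{q2,q3,q4},{q2,q4,q5}}
C dims 4,3,1; δ0: rk 2, SNF 1^2; δ1: rk 1, SNF 1^1
degree 0: 4−2−0 = 2 → Ȟ^0 ≅ Z^2
degree 1: 3−1−2 = 0 → Ȟ^1 ≅ 0
degree 2: 1−0−1 = 0 → Ȟ^2 ≅ 0


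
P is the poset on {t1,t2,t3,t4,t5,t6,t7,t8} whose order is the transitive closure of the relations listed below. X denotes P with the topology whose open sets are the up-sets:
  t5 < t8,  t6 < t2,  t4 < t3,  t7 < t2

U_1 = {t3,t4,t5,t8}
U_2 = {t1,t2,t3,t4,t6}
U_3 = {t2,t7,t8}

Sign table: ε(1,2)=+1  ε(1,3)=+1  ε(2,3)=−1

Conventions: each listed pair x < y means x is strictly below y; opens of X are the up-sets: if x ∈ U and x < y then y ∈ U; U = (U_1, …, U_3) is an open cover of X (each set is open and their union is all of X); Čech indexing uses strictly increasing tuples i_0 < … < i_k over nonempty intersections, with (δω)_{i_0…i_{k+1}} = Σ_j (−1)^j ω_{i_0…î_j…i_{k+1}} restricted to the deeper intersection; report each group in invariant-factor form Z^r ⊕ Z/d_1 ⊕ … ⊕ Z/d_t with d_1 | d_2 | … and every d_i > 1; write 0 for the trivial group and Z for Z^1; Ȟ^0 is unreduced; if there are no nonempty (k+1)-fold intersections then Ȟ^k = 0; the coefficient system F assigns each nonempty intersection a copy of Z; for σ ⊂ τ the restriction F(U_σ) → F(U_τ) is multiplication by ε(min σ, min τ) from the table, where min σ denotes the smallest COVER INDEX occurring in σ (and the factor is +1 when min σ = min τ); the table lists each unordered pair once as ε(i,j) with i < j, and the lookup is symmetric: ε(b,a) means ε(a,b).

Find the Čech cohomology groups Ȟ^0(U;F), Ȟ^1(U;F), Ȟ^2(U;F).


intersection data:
  U12={t3,t4} U13={t8} U23={t2}
C dims 3,3; δ0: rk 3, SNF 1^2·2
Ȟ^0 = (3 − 3) − 0 = 0, so Ȟ^0 ≅ 0
Ȟ^1 = (3 − 0) − 3 = 0 plus torsion [2], so Ȟ^1 ≅ Z/2
Ȟ^2 = (0 − 0) − 0 = 0, so Ȟ^2 ≅ 0

Ȟ^0(U;F) ≅ 0, Ȟ^1(U;F) ≅ Z/2 and Ȟ^2(U;F) ≅ 0


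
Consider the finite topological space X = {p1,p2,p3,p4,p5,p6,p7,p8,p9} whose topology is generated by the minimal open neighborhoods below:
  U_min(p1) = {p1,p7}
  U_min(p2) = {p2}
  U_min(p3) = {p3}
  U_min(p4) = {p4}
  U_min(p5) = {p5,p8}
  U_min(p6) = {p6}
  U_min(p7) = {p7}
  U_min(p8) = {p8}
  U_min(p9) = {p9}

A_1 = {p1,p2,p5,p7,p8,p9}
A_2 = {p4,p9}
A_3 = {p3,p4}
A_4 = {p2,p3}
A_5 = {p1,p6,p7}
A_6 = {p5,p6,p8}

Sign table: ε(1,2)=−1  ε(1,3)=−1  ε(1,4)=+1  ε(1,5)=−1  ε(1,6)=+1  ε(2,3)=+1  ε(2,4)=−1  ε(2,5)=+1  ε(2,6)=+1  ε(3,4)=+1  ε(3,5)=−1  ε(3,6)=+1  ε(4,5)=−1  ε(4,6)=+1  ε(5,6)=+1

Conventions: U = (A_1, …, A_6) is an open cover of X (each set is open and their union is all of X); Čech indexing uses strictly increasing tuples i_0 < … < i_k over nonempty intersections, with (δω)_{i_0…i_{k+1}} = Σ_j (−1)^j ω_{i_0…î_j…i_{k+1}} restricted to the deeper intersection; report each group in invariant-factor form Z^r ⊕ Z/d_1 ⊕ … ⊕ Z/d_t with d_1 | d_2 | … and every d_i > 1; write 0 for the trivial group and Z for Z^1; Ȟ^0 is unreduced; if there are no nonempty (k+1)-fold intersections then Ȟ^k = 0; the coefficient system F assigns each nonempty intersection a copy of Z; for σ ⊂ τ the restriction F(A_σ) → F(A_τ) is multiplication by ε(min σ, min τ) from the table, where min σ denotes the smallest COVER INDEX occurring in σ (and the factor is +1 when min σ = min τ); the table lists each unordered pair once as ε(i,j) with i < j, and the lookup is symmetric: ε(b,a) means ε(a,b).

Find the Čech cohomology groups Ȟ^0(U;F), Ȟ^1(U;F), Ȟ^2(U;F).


nerve simplices:
  A12={p9} A14={p2} A15={p1,p7} A16={p5,p8} A23={p4} A34={p3} A56={p6}
C dims 6,7; δ0: rk 6, SNF 1^5·2
degree 0: 6−6−0 = 0 → Ȟ^0 ≅ 0
degree 1: 7−0−6 = 1 plus torsion [2] → Ȟ^1 ≅ Z ⊕ Z/2
degree 2: 0−0−0 = 0 → Ȟ^2 ≅ 0

Ȟ^0 ≅ 0, Ȟ^1 ≅ Z ⊕ Z/2 and Ȟ^2 ≅ 0


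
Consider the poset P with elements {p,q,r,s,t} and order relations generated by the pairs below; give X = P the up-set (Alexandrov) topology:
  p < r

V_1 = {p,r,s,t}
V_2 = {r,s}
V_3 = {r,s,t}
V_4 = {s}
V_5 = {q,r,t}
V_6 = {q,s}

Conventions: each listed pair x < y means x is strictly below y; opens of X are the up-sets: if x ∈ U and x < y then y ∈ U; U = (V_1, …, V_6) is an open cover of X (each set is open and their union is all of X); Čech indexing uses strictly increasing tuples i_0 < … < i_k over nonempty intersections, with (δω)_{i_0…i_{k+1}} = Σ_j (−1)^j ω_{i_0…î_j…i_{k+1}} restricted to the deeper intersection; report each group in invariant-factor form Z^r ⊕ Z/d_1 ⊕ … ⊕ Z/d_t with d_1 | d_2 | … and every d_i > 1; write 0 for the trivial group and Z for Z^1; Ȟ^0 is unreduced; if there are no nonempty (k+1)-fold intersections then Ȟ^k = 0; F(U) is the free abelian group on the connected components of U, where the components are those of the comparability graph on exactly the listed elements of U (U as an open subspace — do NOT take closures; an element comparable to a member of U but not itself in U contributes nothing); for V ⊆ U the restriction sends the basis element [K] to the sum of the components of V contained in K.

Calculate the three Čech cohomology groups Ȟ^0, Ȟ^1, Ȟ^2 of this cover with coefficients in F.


nerve simplices:
  V12={r,s} V13={r,s,t} V14={s} V15={r,t} V16={s} V23={r,s} V24={s} V25={r} V26={s} V34={s} V35={r,t} V36={s} V46={s} V56={q}
  V123={r,s} V124={s} V125={r} V126={s} V134={s} V135={r,t} V136={s} V146={s} V234={s} V235={r} V236={s} V246={s} V346={s}
  V1234={s} V1235={r} V1236={s} V1246={s} V1346={s} V2346={s}
  V12346={s}
components per intersection:
  V1: {p,r} {s} {t}
  V2: {r} {s}
  V3: {r} {s} {t}
  V4: {s}
  V5: {q} {r} {t}
  V6: {q} {s}
  V12: {r} {s}
  V13: {r} {s} {t}
  V14: {s}
  V15: {r} {t}
  V16: {s}
  V23: {r} {s}
  V24: {s}
  V25: {r}
  V26: {s}
  V34: {s}
  V35: {r} {t}
  V36: {s}
  V46: {s}
  V56: {q}
  V123: {r} {s}
  V124: {s}
  V125: {r}
  V126: {s}
  V134: {s}
  V135: {r} {t}
  V136: {s}
  V146: {s}
  V234: {s}
  V235: {r}
  V236: {s}
  V246: {s}
  V346: {s}
  V1234: {s}
  V1235: {r}
  V1236: {s}
  V1246: {s}
  V1346: {s}
  V2346: {s}
  V12346: {s}
C dims 14,20,15,6; δ0: rk 10, SNF 1^10; δ1: rk 10, SNF 1^10; δ2: rk 5, SNF 1^5
degree 0: 14−10−0 = 4 → Ȟ^0 ≅ Z^4
degree 1: 20−10−10 = 0 → Ȟ^1 ≅ 0
degree 2: 15−5−10 = 0 → Ȟ^2 ≅ 0

Ȟ^0(U;F) ≅ Z^4, Ȟ^1(U;F) ≅ 0, Ȟ^2(U;F) ≅ 0


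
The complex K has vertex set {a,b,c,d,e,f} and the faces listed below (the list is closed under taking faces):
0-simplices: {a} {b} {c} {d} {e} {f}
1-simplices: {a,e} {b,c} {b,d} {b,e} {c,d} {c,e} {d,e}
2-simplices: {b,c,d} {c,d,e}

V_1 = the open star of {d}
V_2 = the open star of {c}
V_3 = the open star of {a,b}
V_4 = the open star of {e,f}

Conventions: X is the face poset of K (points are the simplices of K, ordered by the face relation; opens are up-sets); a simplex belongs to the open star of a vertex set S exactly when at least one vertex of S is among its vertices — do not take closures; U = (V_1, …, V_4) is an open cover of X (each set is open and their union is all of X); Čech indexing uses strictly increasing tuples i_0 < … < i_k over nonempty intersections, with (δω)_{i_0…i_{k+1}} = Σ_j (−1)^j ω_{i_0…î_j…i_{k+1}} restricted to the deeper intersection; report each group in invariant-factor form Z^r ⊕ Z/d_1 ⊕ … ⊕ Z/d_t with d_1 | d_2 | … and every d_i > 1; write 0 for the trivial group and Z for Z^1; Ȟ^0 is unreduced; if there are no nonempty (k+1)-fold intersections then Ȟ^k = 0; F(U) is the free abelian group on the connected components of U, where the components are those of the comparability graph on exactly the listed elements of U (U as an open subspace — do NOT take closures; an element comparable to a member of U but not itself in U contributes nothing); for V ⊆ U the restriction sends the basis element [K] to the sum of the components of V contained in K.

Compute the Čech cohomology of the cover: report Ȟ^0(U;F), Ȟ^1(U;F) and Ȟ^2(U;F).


Ȟ^0 = Z^2,  Ȟ^1 = Z,  Ȟ^2 = 0

nerve simplices:
  V1={{d},{b,d},{c,d},{d,e},{b,c,d},{c,d,e}} V2={{c},{b,c},{c,d},{c,e},{b,c,d},{c,d,e}} V3={{a},{b},{a,e},{b,c},{b,d},{b,e},{b,c,d}} V4={{e},{f},{a,e},{b,e},{c,e},{d,e},{c,d,e}}
  V12={{c,d},{b,c,d},{c,d,e}} V13={{b,d},{b,c,d}} V14={{d,e},{c,d,e}} V23={{b,c},{b,c,d}} V24={{c,e},{c,d,e}} V34={{a,e},{b,e}}
  V123={{b,c,d}} V124={{c,d,e}}
components per intersection:
  V1: {{d},{b,d},{c,d},{d,e},{b,c,d},{c,d,e}}
  V2: {{c},{b,c},{c,d},{c,e},{b,c,d},{c,d,e}}
  V3: {{a},{a,e}} {{b},{b,c},{b,d},{b,e},{b,c,d}}
  V4: {{e},{a,e},{b,e},{c,e},{d,e},{c,d,e}} {{f}}
  V12: {{c,d},{b,c,d},{c,d,e}}
  V13: {{b,d},{b,c,d}}
  V14: {{d,e},{c,d,e}}
  V23: {{b,c},{b,c,d}}
  V24: {{c,e},{c,d,e}}
  V34: {{a,e}} {{b,e}}
  V123: {{b,c,d}}
  V124: {{c,d,e}}
C dims 6,7,2; δ0: rk 4, SNF 1^4; δ1: rk 2, SNF 1^2
degree 0: 6−4−0 = 2 → Ȟ^0 ≅ Z^2
degree 1: 7−2−4 = 1 → Ȟ^1 ≅ Z
degree 2: 2−0−2 = 0 → Ȟ^2 ≅ 0


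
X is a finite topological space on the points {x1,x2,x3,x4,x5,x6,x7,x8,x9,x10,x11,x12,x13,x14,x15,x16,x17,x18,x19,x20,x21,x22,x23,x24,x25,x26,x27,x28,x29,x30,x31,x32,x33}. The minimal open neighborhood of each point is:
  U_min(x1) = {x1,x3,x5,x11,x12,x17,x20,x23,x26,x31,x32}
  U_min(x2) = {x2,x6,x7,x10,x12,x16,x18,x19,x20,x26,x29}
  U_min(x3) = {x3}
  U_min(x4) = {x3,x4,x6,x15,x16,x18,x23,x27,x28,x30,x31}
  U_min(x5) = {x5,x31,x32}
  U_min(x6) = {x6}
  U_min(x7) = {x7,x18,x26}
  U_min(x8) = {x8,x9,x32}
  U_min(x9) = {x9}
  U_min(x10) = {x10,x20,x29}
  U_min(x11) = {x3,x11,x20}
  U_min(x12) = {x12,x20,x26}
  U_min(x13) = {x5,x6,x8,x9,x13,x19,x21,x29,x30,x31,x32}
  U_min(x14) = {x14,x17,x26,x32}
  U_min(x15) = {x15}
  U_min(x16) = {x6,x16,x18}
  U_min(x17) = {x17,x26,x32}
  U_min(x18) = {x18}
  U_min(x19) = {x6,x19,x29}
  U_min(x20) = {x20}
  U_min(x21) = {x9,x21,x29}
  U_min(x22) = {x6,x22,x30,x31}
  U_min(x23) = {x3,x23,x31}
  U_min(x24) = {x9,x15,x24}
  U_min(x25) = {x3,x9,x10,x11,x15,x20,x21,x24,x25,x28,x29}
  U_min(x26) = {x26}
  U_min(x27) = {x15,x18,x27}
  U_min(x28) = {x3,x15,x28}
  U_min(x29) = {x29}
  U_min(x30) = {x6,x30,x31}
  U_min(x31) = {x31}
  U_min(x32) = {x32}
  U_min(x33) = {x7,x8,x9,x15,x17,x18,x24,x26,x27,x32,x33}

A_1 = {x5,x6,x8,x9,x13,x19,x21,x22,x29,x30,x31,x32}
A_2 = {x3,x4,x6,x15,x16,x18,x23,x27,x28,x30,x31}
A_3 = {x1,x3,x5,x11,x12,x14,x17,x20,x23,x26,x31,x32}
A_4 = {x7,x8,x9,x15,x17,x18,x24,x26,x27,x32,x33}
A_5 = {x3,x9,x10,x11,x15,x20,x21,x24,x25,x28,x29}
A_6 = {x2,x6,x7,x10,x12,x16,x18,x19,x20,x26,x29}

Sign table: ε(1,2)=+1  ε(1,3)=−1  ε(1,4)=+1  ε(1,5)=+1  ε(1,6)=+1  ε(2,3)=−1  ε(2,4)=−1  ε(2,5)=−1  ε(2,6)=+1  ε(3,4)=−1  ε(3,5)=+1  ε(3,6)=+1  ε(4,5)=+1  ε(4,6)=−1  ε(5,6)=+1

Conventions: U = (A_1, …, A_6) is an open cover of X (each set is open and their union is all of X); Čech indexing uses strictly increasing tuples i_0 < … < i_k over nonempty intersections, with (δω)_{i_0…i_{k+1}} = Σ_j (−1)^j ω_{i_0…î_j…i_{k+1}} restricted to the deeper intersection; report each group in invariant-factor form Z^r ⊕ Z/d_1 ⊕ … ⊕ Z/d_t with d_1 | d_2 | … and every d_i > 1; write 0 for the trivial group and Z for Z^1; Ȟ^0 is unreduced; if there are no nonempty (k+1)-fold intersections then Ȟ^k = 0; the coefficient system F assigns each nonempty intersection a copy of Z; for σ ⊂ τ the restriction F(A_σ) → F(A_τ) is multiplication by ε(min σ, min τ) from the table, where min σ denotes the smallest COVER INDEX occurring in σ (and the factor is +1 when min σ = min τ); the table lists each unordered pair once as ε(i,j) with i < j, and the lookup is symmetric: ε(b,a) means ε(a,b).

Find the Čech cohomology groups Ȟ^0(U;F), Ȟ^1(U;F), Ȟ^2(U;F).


Ȟ^0(U;F) ≅ 0, Ȟ^1(U;F) ≅ Z/2 and Ȟ^2(U;F) ≅ Z

nerve simplices:
  A12={x6,x30,x31} A13={x5,x31,x32} A14={x8,x9,x32} A15={x9,x21,x29} A16={x6,x19,x29} A23={x3,x23,x31} A24={x15,x18,x27} A25={x3,x15,x28} A26={x6,x16,x18} A34={x17,x26,x32} A35={x3,x11,x20} A36={x12,x20,x26} A45={x9,x15,x24} A46={x7,x18,x26} A56={x10,x20,x29}
  A123={x31} A126={x6} A134={x32} A145={x9} A156={x29} A235={x3} A245={x15} A246={x18} A346={x26} A356={x20}
C dims 6,15,10; δ0: rk 6, SNF 1^5·2; δ1: rk 9, SNF 1^9
degree 0: 6−6−0 = 0 → Ȟ^0 ≅ 0
degree 1: 15−9−6 = 0 plus torsion [2] → Ȟ^1 ≅ Z/2
degree 2: 10−0−9 = 1 → Ȟ^2 ≅ Z


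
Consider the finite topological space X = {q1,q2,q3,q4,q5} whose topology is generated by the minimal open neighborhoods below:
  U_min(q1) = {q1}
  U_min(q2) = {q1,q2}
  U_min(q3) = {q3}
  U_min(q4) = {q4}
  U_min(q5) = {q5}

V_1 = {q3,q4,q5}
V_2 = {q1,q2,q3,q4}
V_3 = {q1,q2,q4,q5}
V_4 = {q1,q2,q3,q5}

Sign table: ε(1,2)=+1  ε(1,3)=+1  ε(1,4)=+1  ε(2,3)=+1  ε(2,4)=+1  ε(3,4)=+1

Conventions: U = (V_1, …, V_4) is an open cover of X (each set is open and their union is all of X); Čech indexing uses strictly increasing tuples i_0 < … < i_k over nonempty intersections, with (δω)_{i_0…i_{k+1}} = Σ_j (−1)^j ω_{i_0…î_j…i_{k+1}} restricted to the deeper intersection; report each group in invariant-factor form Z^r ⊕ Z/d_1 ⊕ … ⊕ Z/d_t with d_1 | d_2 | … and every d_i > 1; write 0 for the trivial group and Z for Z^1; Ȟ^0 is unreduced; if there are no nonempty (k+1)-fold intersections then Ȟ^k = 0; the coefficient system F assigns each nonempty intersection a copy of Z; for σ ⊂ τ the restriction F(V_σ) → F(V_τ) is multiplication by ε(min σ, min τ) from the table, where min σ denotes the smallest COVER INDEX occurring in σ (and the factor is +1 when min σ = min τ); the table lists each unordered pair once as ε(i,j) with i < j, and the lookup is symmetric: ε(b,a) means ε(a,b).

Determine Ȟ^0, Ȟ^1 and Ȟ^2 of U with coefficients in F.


nerve simplices:
  V12={q3,q4} V13={q4,q5} V14={q3,q5} V23={q1,q2,q4} V24={q1,q2,q3} V34={q1,q2,q5}
  V123={q4} V124={q3} V134={q5} V234={q1,q2}
C dims 4,6,4; δ0: rk 3, SNF 1^3; δ1: rk 3, SNF 1^3
degree 0: 4−3−0 = 1 → Ȟ^0 ≅ Z
degree 1: 6−3−3 = 0 → Ȟ^1 ≅ 0
degree 2: 4−0−3 = 1 → Ȟ^2 ≅ Z

Ȟ^0 ≅ Z,  Ȟ^1 ≅ 0,  Ȟ^2 ≅ Z


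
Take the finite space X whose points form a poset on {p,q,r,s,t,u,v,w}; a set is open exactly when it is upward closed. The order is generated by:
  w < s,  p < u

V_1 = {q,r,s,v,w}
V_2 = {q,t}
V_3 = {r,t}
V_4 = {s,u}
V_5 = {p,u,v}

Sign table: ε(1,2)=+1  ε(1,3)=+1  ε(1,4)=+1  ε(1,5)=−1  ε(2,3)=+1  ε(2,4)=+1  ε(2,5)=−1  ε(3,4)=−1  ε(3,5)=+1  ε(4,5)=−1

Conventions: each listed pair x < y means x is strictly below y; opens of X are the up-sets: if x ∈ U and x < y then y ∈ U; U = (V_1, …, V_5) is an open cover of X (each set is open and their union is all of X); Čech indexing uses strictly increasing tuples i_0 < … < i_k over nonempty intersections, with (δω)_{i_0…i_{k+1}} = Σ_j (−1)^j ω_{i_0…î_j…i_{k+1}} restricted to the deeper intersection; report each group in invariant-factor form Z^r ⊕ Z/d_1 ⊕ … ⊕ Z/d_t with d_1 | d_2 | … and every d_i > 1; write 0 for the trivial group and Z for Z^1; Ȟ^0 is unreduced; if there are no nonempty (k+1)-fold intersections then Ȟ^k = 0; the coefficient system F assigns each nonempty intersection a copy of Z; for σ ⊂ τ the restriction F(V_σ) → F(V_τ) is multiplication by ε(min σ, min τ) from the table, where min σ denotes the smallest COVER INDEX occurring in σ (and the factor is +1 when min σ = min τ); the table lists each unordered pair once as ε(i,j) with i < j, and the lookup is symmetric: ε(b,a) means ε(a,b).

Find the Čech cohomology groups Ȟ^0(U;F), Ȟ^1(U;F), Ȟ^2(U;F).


Ȟ^0 ≅ Z, Ȟ^1 ≅ Z^2, Ȟ^2 ≅ 0

intersection data:
  V12={q} V13={r} V14={s} V15={v} V23={t} V45={u}
C dims 5,6; δ0: rk 4, SNF 1^4
Ȟ^0 = (5 − 4) − 0 = 1, so Ȟ^0 ≅ Z
Ȟ^1 = (6 − 0) − 4 = 2, so Ȟ^1 ≅ Z^2
Ȟ^2 = (0 − 0) − 0 = 0, so Ȟ^2 ≅ 0


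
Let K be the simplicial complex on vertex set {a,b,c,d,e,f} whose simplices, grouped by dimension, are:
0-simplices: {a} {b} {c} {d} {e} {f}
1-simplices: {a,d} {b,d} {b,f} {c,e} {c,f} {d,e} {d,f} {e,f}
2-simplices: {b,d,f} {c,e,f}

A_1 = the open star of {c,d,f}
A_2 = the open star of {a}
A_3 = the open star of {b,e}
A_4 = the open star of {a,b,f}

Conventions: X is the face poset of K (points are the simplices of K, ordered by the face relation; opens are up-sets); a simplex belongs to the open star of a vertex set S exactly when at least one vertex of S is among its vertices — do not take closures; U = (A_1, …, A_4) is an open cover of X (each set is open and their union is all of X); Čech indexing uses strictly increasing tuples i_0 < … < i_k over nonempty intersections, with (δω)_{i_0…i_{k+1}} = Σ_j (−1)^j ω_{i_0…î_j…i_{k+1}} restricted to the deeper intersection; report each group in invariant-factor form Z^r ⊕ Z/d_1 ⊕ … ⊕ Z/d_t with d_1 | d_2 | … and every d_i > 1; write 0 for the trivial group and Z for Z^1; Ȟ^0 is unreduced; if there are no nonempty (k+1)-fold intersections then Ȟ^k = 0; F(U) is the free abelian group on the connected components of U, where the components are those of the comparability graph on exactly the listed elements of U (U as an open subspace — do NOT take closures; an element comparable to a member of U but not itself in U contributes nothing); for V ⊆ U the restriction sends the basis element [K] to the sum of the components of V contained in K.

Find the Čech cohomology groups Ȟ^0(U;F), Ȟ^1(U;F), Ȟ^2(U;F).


Ȟ^0 = Z, Ȟ^1 = Z, Ȟ^2 = 0

nerve of the cover:
  A1={{c},{d},{f},{a,d},{b,d},{b,f},{c,e},{c,f},{d,e},{d,f},{e,f},{b,d,f},{c,e,f}} A2={{a},{a,d}} A3={{b},{e},{b,d},{b,f},{c,e},{d,e},{e,f},{b,d,f},{c,e,f}} A4={{a},{b},{f},{a,d},{b,d},{b,f},{c,f},{d,f},{e,f},{b,d,f},{c,e,f}}
  A12={{a,d}} A13={{b,d},{b,f},{c,e},{d,e},{e,f},{b,d,f},{c,e,f}} A14={{f},{a,d},{b,d},{b,f},{c,f},{d,f},{e,f},{b,d,f},{c,e,f}} A24={{a},{a,d}} A34={{b},{b,d},{b,f},{e,f},{b,d,f},{c,e,f}}
  A124={{a,d}} A134={{b,d},{b,f},{e,f},{b,d,f},{c,e,f}}
components per intersection:
  A1: {{c},{d},{f},{a,d},{b,d},{b,f},{c,e},{c,f},{d,e},{d,f},{e,f},{b,d,f},{c,e,f}}
  A2: {{a},{a,d}}
  A3: {{b},{b,d},{b,f},{b,d,f}} {{e},{c,e},{d,e},{e,f},{c,e,f}}
  A4: {{a},{a,d}} {{b},{f},{b,d},{b,f},{c,f},{d,f},{e,f},{b,d,f},{c,e,f}}
  A12: {{a,d}}
  A13: {{b,d},{b,f},{b,d,f}} {{c,e},{e,f},{c,e,f}} {{d,e}}
  A14: {{f},{b,d},{b,f},{c,f},{d,f},{e,f},{b,d,f},{c,e,f}} {{a,d}}
  A24: {{a},{a,d}}
  A34: {{b},{b,d},{b,f},{b,d,f}} {{e,f},{c,e,f}}
  A124: {{a,d}}
  A134: {{b,d},{b,f},{b,d,f}} {{e,f},{c,e,f}}
C dims 6,9,3; δ0: rk 5, SNF 1^5; δ1: rk 3, SNF 1^3
Ȟ^0 = (6 − 5) − 0 = 1, so Ȟ^0 ≅ Z
Ȟ^1 = (9 − 3) − 5 = 1, so Ȟ^1 ≅ Z
Ȟ^2 = (3 − 0) − 3 = 0, so Ȟ^2 ≅ 0


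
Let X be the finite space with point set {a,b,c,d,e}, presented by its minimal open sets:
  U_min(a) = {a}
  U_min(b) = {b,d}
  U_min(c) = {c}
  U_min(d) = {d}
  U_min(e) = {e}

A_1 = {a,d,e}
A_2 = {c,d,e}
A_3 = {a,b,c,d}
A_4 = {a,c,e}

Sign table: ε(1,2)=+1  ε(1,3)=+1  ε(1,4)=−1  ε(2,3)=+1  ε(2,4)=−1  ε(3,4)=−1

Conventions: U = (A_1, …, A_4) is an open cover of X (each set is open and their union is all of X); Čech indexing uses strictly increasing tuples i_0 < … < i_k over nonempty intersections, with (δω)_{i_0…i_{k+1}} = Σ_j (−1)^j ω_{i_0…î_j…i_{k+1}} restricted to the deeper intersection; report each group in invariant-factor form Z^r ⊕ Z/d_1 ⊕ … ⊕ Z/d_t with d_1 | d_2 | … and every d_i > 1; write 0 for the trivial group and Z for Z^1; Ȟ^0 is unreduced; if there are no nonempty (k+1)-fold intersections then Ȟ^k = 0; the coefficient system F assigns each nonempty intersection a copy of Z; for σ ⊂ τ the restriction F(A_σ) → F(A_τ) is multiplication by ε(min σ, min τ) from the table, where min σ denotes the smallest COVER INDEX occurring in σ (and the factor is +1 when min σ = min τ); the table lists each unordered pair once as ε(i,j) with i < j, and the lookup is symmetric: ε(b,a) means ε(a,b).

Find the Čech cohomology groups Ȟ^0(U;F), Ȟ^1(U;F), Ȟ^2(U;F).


nonempty overlaps:
  A12={d,e} A13={a,d} A14={a,e} A23={c,d} A24={c,e} A34={a,c}
  A123={d} A124={e} A134={a} A234={c}
C dims 4,6,4; δ0: rk 3, SNF 1^3; δ1: rk 3, SNF 1^3
degree 0: 4−3−0 = 1 → Ȟ^0 ≅ Z
degree 1: 6−3−3 = 0 → Ȟ^1 ≅ 0
degree 2: 4−0−3 = 1 → Ȟ^2 ≅ Z

Ȟ^0 ≅ Z,  Ȟ^1 ≅ 0,  Ȟ^2 ≅ Z
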